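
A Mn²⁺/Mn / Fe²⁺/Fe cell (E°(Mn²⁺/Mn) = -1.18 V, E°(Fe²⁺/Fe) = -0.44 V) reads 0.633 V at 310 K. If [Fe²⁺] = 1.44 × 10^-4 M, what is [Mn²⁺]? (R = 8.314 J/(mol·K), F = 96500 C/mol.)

0.43 M

From the Nernst equation, ln Q = nF(E° − E)/RT = 2×96500×(0.74 − 0.633)/(8.314×310) = 8.013, so Q = 3020.
With Q = [Mn²⁺]/[Fe²⁺] and the known concentrations, [Mn²⁺] in the numerator gives [Mn²⁺] = 0.43 M.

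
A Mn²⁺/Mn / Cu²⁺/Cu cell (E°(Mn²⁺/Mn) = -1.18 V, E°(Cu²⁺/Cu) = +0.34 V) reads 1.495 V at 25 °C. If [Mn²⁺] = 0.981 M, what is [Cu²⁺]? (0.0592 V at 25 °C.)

0.14 M

From the Nernst equation, log Q = n(E° − E)/0.0592 = 2(1.52 − 1.495)/0.0592 = 0.845, so Q = 6.99.
With Q = [Mn²⁺]/[Cu²⁺] and the known concentrations, [Cu²⁺] in the denominator gives [Cu²⁺] = 0.14 M.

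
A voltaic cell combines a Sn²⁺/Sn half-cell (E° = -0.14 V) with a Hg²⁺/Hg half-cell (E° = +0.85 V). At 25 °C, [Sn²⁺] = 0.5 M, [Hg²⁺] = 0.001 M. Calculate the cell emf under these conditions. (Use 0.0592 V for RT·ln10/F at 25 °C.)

0.910 V

The Hg²⁺/Hg couple has the higher reduction potential and acts as the cathode, so E°_cell = +0.85 − (-0.14) = 0.99 V.
Balancing electrons gives n = 2; the reaction quotient is Q = [Sn²⁺]/[Hg²⁺] = 500.
At 25 °C, E = E° − (0.0592/n) log Q = 0.99 − (0.0592/2)(2.699) = 0.990 − 0.080 = 0.910 V.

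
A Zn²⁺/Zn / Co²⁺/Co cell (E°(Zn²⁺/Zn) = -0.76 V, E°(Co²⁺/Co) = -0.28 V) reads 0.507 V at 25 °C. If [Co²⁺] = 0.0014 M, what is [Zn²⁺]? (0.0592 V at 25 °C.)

From the Nernst equation, log Q = n(E° − E)/0.0592 = 2(0.48 − 0.507)/0.0592 = -0.912, so Q = 0.122.
With Q = [Zn²⁺]/[Co²⁺] and the known concentrations, [Zn²⁺] in the numerator gives [Zn²⁺] = 1.7 × 10^-4 M.

1.7 × 10^-4 M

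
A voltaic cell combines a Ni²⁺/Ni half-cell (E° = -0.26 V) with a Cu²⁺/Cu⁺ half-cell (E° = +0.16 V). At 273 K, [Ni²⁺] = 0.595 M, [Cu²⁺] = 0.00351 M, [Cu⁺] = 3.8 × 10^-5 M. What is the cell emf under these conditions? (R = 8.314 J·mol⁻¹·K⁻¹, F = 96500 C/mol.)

0.533 V

The Cu²⁺/Cu⁺ couple has the higher reduction potential and acts as the cathode, so E°_cell = +0.16 − (-0.26) = 0.42 V.
Balancing electrons gives n = 2; the reaction quotient is Q = [Ni²⁺]·[Cu⁺]^2/[Cu²⁺]^2 = 6.97 × 10^-5.
E = E° − (RT/nF) ln Q = 0.42 − (8.314×273)/(2×96500) × (-9.571) = 0.420 + 0.113 = 0.533 V.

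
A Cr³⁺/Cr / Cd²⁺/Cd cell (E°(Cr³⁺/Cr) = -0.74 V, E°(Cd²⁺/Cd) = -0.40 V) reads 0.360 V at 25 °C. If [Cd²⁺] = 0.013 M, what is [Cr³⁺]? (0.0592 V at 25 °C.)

1.4 × 10^-4 M

From the Nernst equation, log Q = n(E° − E)/0.0592 = 6(0.34 − 0.360)/0.0592 = -2.027, so Q = 0.00940.
With Q = [Cr³⁺]^2/[Cd²⁺]^3 and the known concentrations, [Cr³⁺]^2 in the numerator gives [Cr³⁺] = 1.4 × 10^-4 M.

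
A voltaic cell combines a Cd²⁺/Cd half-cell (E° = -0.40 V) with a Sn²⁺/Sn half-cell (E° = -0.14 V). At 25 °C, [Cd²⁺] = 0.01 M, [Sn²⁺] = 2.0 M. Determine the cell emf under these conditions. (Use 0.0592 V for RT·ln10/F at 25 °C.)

The Sn²⁺/Sn couple has the higher reduction potential and acts as the cathode, so E°_cell = -0.14 − (-0.40) = 0.26 V.
Balancing electrons gives n = 2; the reaction quotient is Q = [Cd²⁺]/[Sn²⁺] = 0.00500.
At 25 °C, E = E° − (0.0592/n) log Q = 0.26 − (0.0592/2)(-2.301) = 0.260 + 0.068 = 0.328 V.

0.328 V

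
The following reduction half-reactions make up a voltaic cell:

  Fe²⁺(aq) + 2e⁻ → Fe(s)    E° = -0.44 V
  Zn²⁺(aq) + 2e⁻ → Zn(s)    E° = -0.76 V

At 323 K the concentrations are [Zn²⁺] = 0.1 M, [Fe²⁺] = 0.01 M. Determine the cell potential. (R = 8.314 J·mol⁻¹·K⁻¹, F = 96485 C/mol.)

The Fe²⁺/Fe couple has the higher reduction potential and acts as the cathode, so E°_cell = -0.44 − (-0.76) = 0.32 V.
Balancing electrons gives n = 2; the reaction quotient is Q = [Zn²⁺]/[Fe²⁺] = 10.0.
E = E° − (RT/nF) ln Q = 0.32 − (8.314×323)/(2×96485) × (2.303) = 0.320 − 0.032 = 0.288 V.

0.288 V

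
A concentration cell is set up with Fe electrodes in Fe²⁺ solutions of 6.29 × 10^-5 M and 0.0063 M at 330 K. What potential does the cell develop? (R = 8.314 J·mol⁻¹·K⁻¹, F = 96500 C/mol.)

Both half-cells are Fe²⁺/Fe, so E°_cell = 0. The concentrated side is the cathode; the cell reaction moves Fe²⁺ from high to low concentration with n = 2.
Q = [Fe²⁺]_dilute/[Fe²⁺]_conc = 6.29 × 10^-5/0.0063 = 0.00998.
E = 0 − (RT/nF) ln Q = −((8.314×330)/(2×96500))(-4.607) = 0.0655 V.

0.065 V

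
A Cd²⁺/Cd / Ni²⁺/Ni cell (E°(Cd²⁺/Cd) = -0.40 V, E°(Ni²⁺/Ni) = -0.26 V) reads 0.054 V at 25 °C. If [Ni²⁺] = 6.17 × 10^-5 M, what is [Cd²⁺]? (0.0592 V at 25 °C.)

From the Nernst equation, log Q = n(E° − E)/0.0592 = 2(0.14 − 0.054)/0.0592 = 2.905, so Q = 804.
With Q = [Cd²⁺]/[Ni²⁺] and the known concentrations, [Cd²⁺] in the numerator gives [Cd²⁺] = 0.05 M.

0.05 M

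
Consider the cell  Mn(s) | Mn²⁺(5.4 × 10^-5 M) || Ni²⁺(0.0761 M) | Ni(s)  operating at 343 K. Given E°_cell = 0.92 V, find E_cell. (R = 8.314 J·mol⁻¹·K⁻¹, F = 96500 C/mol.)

Balancing electrons gives n = 2; the reaction quotient is Q = [Mn²⁺]/[Ni²⁺] = 7.1 × 10^-4.
E = E° − (RT/nF) ln Q = 0.92 − (8.314×343)/(2×96500) × (-7.251) = 0.920 + 0.107 = 1.027 V.

1.03 V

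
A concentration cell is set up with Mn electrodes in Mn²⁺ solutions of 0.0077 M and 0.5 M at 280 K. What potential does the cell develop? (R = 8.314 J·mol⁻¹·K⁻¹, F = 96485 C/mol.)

Both half-cells are Mn²⁺/Mn, so E°_cell = 0. The concentrated side is the cathode; the cell reaction moves Mn²⁺ from high to low concentration with n = 2.
Q = [Mn²⁺]_dilute/[Mn²⁺]_conc = 0.0077/0.5 = 0.0154.
E = 0 − (RT/nF) ln Q = −((8.314×280)/(2×96485))(-4.173) = 0.0503 V.

0.050 V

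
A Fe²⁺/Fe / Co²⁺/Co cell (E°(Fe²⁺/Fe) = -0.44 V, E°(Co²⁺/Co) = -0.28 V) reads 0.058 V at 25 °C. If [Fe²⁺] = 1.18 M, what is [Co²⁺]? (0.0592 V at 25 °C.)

From the Nernst equation, log Q = n(E° − E)/0.0592 = 2(0.16 − 0.058)/0.0592 = 3.446, so Q = 2790.
With Q = [Fe²⁺]/[Co²⁺] and the known concentrations, [Co²⁺] in the denominator gives [Co²⁺] = 4.2 × 10^-4 M.

4.2 × 10^-4 M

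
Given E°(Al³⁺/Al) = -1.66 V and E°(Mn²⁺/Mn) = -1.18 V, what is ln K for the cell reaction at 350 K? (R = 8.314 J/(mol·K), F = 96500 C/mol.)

E°_cell = -1.18 − (-1.66) = 0.48 V, with n = 6 electrons transferred.
At equilibrium E = 0, so the Nernst equation gives ln K = nFE°/RT = (6)(96500)(0.48)/((8.314)(350)) = 95.51.

ln K = 95.5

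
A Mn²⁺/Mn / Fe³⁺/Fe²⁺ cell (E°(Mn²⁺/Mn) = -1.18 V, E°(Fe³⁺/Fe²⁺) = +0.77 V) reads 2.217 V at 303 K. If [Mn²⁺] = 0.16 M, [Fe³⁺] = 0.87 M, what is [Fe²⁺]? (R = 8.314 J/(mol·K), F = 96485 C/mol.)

7.9 × 10^-5 M

From the Nernst equation, ln Q = nF(E° − E)/RT = 2×96485×(1.95 − 2.217)/(8.314×303) = -20.453, so Q = 1.31 × 10^-9.
With Q = [Mn²⁺]·[Fe²⁺]^2/[Fe³⁺]^2 and the known concentrations, [Fe²⁺]^2 in the numerator gives [Fe²⁺] = 7.9 × 10^-5 M.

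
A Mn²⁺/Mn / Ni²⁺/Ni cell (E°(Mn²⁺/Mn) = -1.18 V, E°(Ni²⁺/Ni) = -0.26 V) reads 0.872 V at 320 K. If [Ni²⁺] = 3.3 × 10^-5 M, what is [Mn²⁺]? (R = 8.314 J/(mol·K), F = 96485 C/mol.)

From the Nernst equation, ln Q = nF(E° − E)/RT = 2×96485×(0.92 − 0.872)/(8.314×320) = 3.482, so Q = 32.5.
With Q = [Mn²⁺]/[Ni²⁺] and the known concentrations, [Mn²⁺] in the numerator gives [Mn²⁺] = 0.0011 M.

0.0011 M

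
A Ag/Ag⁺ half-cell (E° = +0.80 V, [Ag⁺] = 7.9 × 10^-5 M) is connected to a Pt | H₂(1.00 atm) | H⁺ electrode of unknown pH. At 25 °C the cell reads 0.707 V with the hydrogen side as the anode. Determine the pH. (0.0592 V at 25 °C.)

E°_cell = 0.80 V and n = 2.
log Q = n(E° − E)/0.0592 = 2×(0.80 − 0.707)/0.0592 = 3.142.
With Q = [H⁺]^2 / ([Ag⁺]^2·P(H₂)), solving for [H⁺] gives log[H⁺] = -2.531, so pH = 2.53.

pH = 2.53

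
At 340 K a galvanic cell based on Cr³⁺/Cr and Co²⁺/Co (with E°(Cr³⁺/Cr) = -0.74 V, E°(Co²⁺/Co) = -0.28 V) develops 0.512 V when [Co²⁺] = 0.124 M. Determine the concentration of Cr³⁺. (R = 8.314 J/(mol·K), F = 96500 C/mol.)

2.1 × 10^-4 M

From the Nernst equation, ln Q = nF(E° − E)/RT = 6×96500×(0.46 − 0.512)/(8.314×340) = -10.651, so Q = 2.37 × 10^-5.
With Q = [Cr³⁺]^2/[Co²⁺]^3 and the known concentrations, [Cr³⁺]^2 in the numerator gives [Cr³⁺] = 2.1 × 10^-4 M.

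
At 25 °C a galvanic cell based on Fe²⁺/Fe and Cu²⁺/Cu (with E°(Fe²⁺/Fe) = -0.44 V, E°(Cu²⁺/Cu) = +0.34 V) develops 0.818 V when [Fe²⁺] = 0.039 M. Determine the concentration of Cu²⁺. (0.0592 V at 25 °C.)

From the Nernst equation, log Q = n(E° − E)/0.0592 = 2(0.78 − 0.818)/0.0592 = -1.284, so Q = 0.0520.
With Q = [Fe²⁺]/[Cu²⁺] and the known concentrations, [Cu²⁺] in the denominator gives [Cu²⁺] = 0.75 M.

0.75 M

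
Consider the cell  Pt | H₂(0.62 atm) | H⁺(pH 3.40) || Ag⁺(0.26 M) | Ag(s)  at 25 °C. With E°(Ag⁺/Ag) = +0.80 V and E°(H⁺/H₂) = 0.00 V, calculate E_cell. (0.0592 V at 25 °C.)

The Ag⁺/Ag couple is the cathode, so E°_cell = 0.80 V; n = 2.
[H⁺] = 10^(−3.40) = 4 × 10^-4 M, and Q = [H⁺]^2 / ([Ag⁺]^2·P(H₂)) = 3.78 × 10^-6.
E = E° − (0.0592/2) log Q = 0.80 − (0.0592/2)(-5.422) = 0.960 V.

0.96 V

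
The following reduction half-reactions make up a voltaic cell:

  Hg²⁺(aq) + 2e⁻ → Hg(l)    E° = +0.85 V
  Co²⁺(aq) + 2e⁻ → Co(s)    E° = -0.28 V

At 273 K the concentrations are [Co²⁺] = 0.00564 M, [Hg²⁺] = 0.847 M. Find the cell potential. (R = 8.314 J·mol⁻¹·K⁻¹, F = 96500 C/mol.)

The Hg²⁺/Hg couple has the higher reduction potential and acts as the cathode, so E°_cell = +0.85 − (-0.28) = 1.13 V.
Balancing electrons gives n = 2; the reaction quotient is Q = [Co²⁺]/[Hg²⁺] = 0.00666.
E = E° − (RT/nF) ln Q = 1.13 − (8.314×273)/(2×96500) × (-5.012) = 1.130 + 0.059 = 1.189 V.

1.19 V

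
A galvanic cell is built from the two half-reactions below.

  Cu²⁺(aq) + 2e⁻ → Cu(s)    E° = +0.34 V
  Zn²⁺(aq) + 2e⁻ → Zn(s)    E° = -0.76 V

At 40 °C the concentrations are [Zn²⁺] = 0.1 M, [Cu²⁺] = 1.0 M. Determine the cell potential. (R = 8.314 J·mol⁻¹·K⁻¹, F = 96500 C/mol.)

The Cu²⁺/Cu couple has the higher reduction potential and acts as the cathode, so E°_cell = +0.34 − (-0.76) = 1.10 V.
Balancing electrons gives n = 2; the reaction quotient is Q = [Zn²⁺]/[Cu²⁺] = 0.100.
E = E° − (RT/nF) ln Q = 1.10 − (8.314×313)/(2×96500) × (-2.303) = 1.100 + 0.031 = 1.131 V.

1.13 V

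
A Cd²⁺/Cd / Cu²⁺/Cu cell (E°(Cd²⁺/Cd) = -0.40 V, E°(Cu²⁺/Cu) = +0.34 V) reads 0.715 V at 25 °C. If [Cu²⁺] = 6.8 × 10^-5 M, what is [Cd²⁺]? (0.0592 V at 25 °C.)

4.8 × 10^-4 M

From the Nernst equation, log Q = n(E° − E)/0.0592 = 2(0.74 − 0.715)/0.0592 = 0.845, so Q = 6.99.
With Q = [Cd²⁺]/[Cu²⁺] and the known concentrations, [Cd²⁺] in the numerator gives [Cd²⁺] = 4.8 × 10^-4 M.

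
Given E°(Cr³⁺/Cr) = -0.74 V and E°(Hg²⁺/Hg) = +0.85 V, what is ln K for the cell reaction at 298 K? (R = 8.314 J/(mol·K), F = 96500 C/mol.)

E°_cell = +0.85 − (-0.74) = 1.59 V, with n = 6 electrons transferred.
At equilibrium E = 0, so the Nernst equation gives ln K = nFE°/RT = (6)(96500)(1.59)/((8.314)(298)) = 371.58.

ln K = 371.6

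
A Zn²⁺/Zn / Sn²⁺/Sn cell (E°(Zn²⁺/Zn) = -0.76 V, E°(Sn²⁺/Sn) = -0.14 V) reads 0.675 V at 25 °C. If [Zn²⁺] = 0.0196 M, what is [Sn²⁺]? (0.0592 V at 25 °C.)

From the Nernst equation, log Q = n(E° − E)/0.0592 = 2(0.62 − 0.675)/0.0592 = -1.858, so Q = 0.0139.
With Q = [Zn²⁺]/[Sn²⁺] and the known concentrations, [Sn²⁺] in the denominator gives [Sn²⁺] = 1.4 M.

1.4 M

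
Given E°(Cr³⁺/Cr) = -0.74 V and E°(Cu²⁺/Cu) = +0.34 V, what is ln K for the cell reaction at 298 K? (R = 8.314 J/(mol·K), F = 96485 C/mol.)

E°_cell = +0.34 − (-0.74) = 1.08 V, with n = 6 electrons transferred.
At equilibrium E = 0, so the Nernst equation gives ln K = nFE°/RT = (6)(96485)(1.08)/((8.314)(298)) = 252.35.

ln K = 252.4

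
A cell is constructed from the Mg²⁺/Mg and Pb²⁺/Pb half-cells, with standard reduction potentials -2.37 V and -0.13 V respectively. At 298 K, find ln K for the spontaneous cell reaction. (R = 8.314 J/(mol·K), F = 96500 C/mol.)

ln K = 174.5

E°_cell = -0.13 − (-2.37) = 2.24 V, with n = 2 electrons transferred.
At equilibrium E = 0, so the Nernst equation gives ln K = nFE°/RT = (2)(96500)(2.24)/((8.314)(298)) = 174.49.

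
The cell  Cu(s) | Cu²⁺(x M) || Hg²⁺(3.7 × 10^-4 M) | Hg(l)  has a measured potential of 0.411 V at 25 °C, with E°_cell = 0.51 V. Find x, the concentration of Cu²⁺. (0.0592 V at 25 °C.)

0.82 M

From the Nernst equation, log Q = n(E° − E)/0.0592 = 2(0.51 − 0.411)/0.0592 = 3.345, so Q = 2210.
With Q = [Cu²⁺]/[Hg²⁺] and the known concentrations, [Cu²⁺] in the numerator gives [Cu²⁺] = 0.82 M.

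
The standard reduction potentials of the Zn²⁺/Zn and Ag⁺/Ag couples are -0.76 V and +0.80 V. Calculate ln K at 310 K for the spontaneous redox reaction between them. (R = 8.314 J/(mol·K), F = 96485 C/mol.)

E°_cell = +0.80 − (-0.76) = 1.56 V, with n = 2 electrons transferred.
At equilibrium E = 0, so the Nernst equation gives ln K = nFE°/RT = (2)(96485)(1.56)/((8.314)(310)) = 116.80.

ln K = 116.8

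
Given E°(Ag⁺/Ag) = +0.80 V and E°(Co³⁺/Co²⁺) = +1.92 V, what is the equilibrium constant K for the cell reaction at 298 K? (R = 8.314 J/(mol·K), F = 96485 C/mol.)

E°_cell = +1.92 − (+0.80) = 1.12 V, with n = 1 electron transferred.
At equilibrium E = 0, so the Nernst equation gives ln K = nFE°/RT = (1)(96485)(1.12)/((8.314)(298)) = 43.62.
K = e^43.62 = 8.8 × 10^18.

8.8 × 10^18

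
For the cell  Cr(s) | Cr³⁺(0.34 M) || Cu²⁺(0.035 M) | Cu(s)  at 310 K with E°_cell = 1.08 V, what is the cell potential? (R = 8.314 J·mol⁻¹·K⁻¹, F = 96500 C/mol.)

1.04 V

Balancing electrons gives n = 6; the reaction quotient is Q = [Cr³⁺]^2/[Cu²⁺]^3 = 2700.
E = E° − (RT/nF) ln Q = 1.08 − (8.314×310)/(6×96500) × (7.900) = 1.080 − 0.035 = 1.045 V.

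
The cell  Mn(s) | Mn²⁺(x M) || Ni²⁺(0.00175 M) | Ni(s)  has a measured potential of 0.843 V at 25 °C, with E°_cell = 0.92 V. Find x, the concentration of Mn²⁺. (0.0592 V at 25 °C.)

0.7 M

From the Nernst equation, log Q = n(E° − E)/0.0592 = 2(0.92 − 0.843)/0.0592 = 2.601, so Q = 399.
With Q = [Mn²⁺]/[Ni²⁺] and the known concentrations, [Mn²⁺] in the numerator gives [Mn²⁺] = 0.7 M.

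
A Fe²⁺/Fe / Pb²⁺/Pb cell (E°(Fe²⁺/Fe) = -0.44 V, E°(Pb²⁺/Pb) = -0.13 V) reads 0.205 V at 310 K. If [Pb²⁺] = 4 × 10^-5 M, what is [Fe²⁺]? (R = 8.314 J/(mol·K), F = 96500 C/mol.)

From the Nernst equation, ln Q = nF(E° − E)/RT = 2×96500×(0.31 − 0.205)/(8.314×310) = 7.863, so Q = 2600.
With Q = [Fe²⁺]/[Pb²⁺] and the known concentrations, [Fe²⁺] in the numerator gives [Fe²⁺] = 0.1 M.

0.1 M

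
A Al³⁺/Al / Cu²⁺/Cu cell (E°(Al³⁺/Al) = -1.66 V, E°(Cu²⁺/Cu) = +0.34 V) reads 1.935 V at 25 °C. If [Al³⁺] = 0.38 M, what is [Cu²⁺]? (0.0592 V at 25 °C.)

0.0033 M

From the Nernst equation, log Q = n(E° − E)/0.0592 = 6(2.00 − 1.935)/0.0592 = 6.588, so Q = 3.87 × 10^6.
With Q = [Al³⁺]^2/[Cu²⁺]^3 and the known concentrations, [Cu²⁺]^3 in the denominator gives [Cu²⁺] = 0.0033 M.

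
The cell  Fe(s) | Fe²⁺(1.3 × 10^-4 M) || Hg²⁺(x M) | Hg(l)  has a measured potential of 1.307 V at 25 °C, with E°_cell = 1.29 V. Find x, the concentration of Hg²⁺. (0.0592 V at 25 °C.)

4.9 × 10^-4 M

From the Nernst equation, log Q = n(E° − E)/0.0592 = 2(1.29 − 1.307)/0.0592 = -0.574, so Q = 0.266.
With Q = [Fe²⁺]/[Hg²⁺] and the known concentrations, [Hg²⁺] in the denominator gives [Hg²⁺] = 4.9 × 10^-4 M.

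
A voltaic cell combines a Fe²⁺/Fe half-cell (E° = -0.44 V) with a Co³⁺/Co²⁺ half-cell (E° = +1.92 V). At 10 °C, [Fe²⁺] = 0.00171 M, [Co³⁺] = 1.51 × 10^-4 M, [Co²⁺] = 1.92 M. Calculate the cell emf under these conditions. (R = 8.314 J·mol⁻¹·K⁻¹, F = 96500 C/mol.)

The Co³⁺/Co²⁺ couple has the higher reduction potential and acts as the cathode, so E°_cell = +1.92 − (-0.44) = 2.36 V.
Balancing electrons gives n = 2; the reaction quotient is Q = [Fe²⁺]·[Co²⁺]^2/[Co³⁺]^2 = 2.76 × 10^5.
E = E° − (RT/nF) ln Q = 2.36 − (8.314×283)/(2×96500) × (12.530) = 2.360 − 0.153 = 2.207 V.

2.21 V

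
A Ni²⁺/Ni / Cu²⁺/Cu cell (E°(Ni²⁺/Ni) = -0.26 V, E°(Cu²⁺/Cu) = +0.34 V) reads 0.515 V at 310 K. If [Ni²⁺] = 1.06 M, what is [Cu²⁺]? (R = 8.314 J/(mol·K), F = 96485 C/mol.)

From the Nernst equation, ln Q = nF(E° − E)/RT = 2×96485×(0.60 − 0.515)/(8.314×310) = 6.364, so Q = 581.
With Q = [Ni²⁺]/[Cu²⁺] and the known concentrations, [Cu²⁺] in the denominator gives [Cu²⁺] = 0.0018 M.

0.0018 M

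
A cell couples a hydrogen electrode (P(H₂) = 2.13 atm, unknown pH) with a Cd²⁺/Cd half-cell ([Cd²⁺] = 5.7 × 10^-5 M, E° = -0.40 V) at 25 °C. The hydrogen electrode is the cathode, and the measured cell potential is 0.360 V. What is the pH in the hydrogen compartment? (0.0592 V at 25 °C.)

pH = 2.63

E°_cell = 0.40 V and n = 2.
log Q = n(E° − E)/0.0592 = 2×(0.40 − 0.360)/0.0592 = 1.351.
With Q = [Cd²⁺]·P(H₂) / [H⁺]^2, solving for [H⁺] gives log[H⁺] = -2.634, so pH = 2.63.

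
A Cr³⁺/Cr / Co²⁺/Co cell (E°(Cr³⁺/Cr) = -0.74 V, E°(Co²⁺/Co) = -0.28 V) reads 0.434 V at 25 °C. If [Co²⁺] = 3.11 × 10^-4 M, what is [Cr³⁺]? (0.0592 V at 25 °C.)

1.1 × 10^-4 M

From the Nernst equation, log Q = n(E° − E)/0.0592 = 6(0.46 − 0.434)/0.0592 = 2.635, so Q = 432.
With Q = [Cr³⁺]^2/[Co²⁺]^3 and the known concentrations, [Cr³⁺]^2 in the numerator gives [Cr³⁺] = 1.1 × 10^-4 M.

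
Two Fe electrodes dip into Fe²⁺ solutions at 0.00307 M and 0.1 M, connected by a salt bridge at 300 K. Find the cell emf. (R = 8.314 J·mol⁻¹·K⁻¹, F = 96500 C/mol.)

0.045 V

Both half-cells are Fe²⁺/Fe, so E°_cell = 0. The concentrated side is the cathode; the cell reaction moves Fe²⁺ from high to low concentration with n = 2.
Q = [Fe²⁺]_dilute/[Fe²⁺]_conc = 0.00307/0.1 = 0.0307.
E = 0 − (RT/nF) ln Q = −((8.314×300)/(2×96500))(-3.483) = 0.0450 V.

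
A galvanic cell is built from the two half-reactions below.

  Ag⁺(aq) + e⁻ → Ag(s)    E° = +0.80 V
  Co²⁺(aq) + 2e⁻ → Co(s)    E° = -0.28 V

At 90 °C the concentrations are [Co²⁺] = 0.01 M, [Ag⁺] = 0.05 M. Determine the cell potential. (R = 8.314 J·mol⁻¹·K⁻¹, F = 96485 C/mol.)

1.06 V

The Ag⁺/Ag couple has the higher reduction potential and acts as the cathode, so E°_cell = +0.80 − (-0.28) = 1.08 V.
Balancing electrons gives n = 2; the reaction quotient is Q = [Co²⁺]/[Ag⁺]^2 = 4.00.
E = E° − (RT/nF) ln Q = 1.08 − (8.314×363)/(2×96485) × (1.386) = 1.080 − 0.022 = 1.058 V.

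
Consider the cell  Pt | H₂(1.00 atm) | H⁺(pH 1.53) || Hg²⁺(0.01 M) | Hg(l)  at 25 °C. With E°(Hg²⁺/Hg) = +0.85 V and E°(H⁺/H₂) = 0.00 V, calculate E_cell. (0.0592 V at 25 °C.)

0.88 V

The Hg²⁺/Hg couple is the cathode, so E°_cell = 0.85 V; n = 2.
[H⁺] = 10^(−1.53) = 0.030 M, and Q = [H⁺]^2 / ([Hg²⁺]·P(H₂)) = 0.0871.
E = E° − (0.0592/2) log Q = 0.85 − (0.0592/2)(-1.060) = 0.881 V.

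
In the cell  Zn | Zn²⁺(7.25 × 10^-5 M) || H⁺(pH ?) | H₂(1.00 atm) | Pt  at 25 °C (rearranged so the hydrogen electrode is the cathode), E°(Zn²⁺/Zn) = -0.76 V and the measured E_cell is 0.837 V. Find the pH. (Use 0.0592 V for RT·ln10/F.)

pH = 0.77

E°_cell = 0.76 V and n = 2.
log Q = n(E° − E)/0.0592 = 2×(0.76 − 0.837)/0.0592 = -2.601.
With Q = [Zn²⁺]·P(H₂) / [H⁺]^2, solving for [H⁺] gives log[H⁺] = -0.769, so pH = 0.77.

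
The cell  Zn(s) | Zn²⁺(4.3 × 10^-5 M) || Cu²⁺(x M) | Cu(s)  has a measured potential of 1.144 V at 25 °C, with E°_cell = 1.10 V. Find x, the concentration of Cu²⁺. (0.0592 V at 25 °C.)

0.0013 M

From the Nernst equation, log Q = n(E° − E)/0.0592 = 2(1.10 − 1.144)/0.0592 = -1.486, so Q = 0.0326.
With Q = [Zn²⁺]/[Cu²⁺] and the known concentrations, [Cu²⁺] in the denominator gives [Cu²⁺] = 0.0013 M.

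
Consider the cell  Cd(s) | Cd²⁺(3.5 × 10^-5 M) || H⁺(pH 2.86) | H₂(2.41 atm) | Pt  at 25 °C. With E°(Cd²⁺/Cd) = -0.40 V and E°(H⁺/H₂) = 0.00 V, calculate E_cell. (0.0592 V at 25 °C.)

0.35 V

The hydrogen couple is the cathode, so E°_cell = 0.40 V; n = 2.
[H⁺] = 10^(−2.86) = 0.0014 M, and Q = [Cd²⁺]·P(H₂) / [H⁺]^2 = 44.3.
E = E° − (0.0592/2) log Q = 0.40 − (0.0592/2)(1.646) = 0.351 V.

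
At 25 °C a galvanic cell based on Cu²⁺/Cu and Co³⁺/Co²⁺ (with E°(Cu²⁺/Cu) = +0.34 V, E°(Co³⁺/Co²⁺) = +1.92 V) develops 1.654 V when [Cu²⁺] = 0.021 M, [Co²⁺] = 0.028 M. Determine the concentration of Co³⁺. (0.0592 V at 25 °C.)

0.072 M

From the Nernst equation, log Q = n(E° − E)/0.0592 = 2(1.58 − 1.654)/0.0592 = -2.500, so Q = 0.00316.
With Q = [Cu²⁺]·[Co²⁺]^2/[Co³⁺]^2 and the known concentrations, [Co³⁺]^2 in the denominator gives [Co³⁺] = 0.072 M.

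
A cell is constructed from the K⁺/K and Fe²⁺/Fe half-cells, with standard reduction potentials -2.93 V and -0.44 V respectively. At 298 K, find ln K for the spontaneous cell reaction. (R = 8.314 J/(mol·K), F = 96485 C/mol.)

ln K = 193.9

E°_cell = -0.44 − (-2.93) = 2.49 V, with n = 2 electrons transferred.
At equilibrium E = 0, so the Nernst equation gives ln K = nFE°/RT = (2)(96485)(2.49)/((8.314)(298)) = 193.94.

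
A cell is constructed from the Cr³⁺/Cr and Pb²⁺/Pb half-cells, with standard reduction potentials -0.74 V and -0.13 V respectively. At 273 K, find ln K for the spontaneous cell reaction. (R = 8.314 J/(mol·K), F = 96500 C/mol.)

E°_cell = -0.13 − (-0.74) = 0.61 V, with n = 6 electrons transferred.
At equilibrium E = 0, so the Nernst equation gives ln K = nFE°/RT = (6)(96500)(0.61)/((8.314)(273)) = 155.61.

ln K = 155.6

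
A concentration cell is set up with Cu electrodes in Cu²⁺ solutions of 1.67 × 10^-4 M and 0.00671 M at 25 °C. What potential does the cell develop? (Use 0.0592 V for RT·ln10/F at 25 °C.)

Both half-cells are Cu²⁺/Cu, so E°_cell = 0. The concentrated side is the cathode; the cell reaction moves Cu²⁺ from high to low concentration with n = 2.
Q = [Cu²⁺]_dilute/[Cu²⁺]_conc = 1.67 × 10^-4/0.00671 = 0.0249.
E = 0 − (0.0592/2) log Q = −(0.0592/2)(-1.604) = 0.0475 V.

0.047 V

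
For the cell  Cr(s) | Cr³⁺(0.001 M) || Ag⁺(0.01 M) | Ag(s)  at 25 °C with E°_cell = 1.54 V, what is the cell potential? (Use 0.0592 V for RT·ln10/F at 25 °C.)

1.48 V

Balancing electrons gives n = 3; the reaction quotient is Q = [Cr³⁺]/[Ag⁺]^3 = 1000.
At 25 °C, E = E° − (0.0592/n) log Q = 1.54 − (0.0592/3)(3.000) = 1.540 − 0.059 = 1.481 V.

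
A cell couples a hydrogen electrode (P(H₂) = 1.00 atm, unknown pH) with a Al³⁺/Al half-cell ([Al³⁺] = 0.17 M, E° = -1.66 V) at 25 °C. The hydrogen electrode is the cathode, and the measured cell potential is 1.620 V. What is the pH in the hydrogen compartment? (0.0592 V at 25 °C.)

pH = 0.93

E°_cell = 1.66 V and n = 6.
log Q = n(E° − E)/0.0592 = 6×(1.66 − 1.620)/0.0592 = 4.054.
With Q = [Al³⁺]^2·P(H₂)^3 / [H⁺]^6, solving for [H⁺] gives log[H⁺] = -0.932, so pH = 0.93.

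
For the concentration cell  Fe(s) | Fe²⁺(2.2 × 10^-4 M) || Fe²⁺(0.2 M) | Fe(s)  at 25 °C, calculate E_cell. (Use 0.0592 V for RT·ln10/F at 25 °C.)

Both half-cells are Fe²⁺/Fe, so E°_cell = 0. The concentrated side is the cathode; the cell reaction moves Fe²⁺ from high to low concentration with n = 2.
Q = [Fe²⁺]_dilute/[Fe²⁺]_conc = 2.2 × 10^-4/0.2 = 0.00110.
E = 0 − (0.0592/2) log Q = −(0.0592/2)(-2.959) = 0.0876 V.

0.088 V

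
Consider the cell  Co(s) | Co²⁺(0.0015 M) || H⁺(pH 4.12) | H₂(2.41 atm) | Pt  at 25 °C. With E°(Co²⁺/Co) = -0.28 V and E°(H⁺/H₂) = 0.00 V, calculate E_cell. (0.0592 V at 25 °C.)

0.11 V

The hydrogen couple is the cathode, so E°_cell = 0.28 V; n = 2.
[H⁺] = 10^(−4.12) = 7.6 × 10^-5 M, and Q = [Co²⁺]·P(H₂) / [H⁺]^2 = 6.28 × 10^5.
E = E° − (0.0592/2) log Q = 0.28 − (0.0592/2)(5.798) = 0.108 V.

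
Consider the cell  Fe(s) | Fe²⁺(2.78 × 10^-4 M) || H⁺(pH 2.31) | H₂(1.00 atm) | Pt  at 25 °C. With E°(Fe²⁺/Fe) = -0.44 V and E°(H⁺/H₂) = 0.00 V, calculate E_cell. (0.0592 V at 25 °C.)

0.41 V

The hydrogen couple is the cathode, so E°_cell = 0.44 V; n = 2.
[H⁺] = 10^(−2.31) = 0.0049 M, and Q = [Fe²⁺]·P(H₂) / [H⁺]^2 = 11.6.
E = E° − (0.0592/2) log Q = 0.44 − (0.0592/2)(1.064) = 0.409 V.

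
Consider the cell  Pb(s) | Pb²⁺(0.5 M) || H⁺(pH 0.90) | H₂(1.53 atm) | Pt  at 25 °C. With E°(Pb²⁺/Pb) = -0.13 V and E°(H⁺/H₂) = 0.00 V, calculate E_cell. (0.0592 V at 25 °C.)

The hydrogen couple is the cathode, so E°_cell = 0.13 V; n = 2.
[H⁺] = 10^(−0.90) = 0.13 M, and Q = [Pb²⁺]·P(H₂) / [H⁺]^2 = 48.3.
E = E° − (0.0592/2) log Q = 0.13 − (0.0592/2)(1.684) = 0.080 V.

0.080 V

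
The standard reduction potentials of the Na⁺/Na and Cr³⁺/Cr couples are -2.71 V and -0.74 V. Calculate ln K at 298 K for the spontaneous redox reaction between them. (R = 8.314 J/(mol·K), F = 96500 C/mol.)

ln K = 230.2

E°_cell = -0.74 − (-2.71) = 1.97 V, with n = 3 electrons transferred.
At equilibrium E = 0, so the Nernst equation gives ln K = nFE°/RT = (3)(96500)(1.97)/((8.314)(298)) = 230.19.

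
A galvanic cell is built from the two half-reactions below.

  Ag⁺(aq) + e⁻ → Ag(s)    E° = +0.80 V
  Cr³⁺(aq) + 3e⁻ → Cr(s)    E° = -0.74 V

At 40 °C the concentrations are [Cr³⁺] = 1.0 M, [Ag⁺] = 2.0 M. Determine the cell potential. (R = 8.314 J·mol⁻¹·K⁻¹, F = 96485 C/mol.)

The Ag⁺/Ag couple has the higher reduction potential and acts as the cathode, so E°_cell = +0.80 − (-0.74) = 1.54 V.
Balancing electrons gives n = 3; the reaction quotient is Q = [Cr³⁺]/[Ag⁺]^3 = 0.125.
E = E° − (RT/nF) ln Q = 1.54 − (8.314×313)/(3×96485) × (-2.079) = 1.540 + 0.019 = 1.559 V.

1.56 V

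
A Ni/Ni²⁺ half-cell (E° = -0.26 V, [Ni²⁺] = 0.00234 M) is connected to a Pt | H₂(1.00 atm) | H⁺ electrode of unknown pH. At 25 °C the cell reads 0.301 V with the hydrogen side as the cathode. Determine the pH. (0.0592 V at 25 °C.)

pH = 0.62

E°_cell = 0.26 V and n = 2.
log Q = n(E° − E)/0.0592 = 2×(0.26 − 0.301)/0.0592 = -1.385.
With Q = [Ni²⁺]·P(H₂) / [H⁺]^2, solving for [H⁺] gives log[H⁺] = -0.623, so pH = 0.62.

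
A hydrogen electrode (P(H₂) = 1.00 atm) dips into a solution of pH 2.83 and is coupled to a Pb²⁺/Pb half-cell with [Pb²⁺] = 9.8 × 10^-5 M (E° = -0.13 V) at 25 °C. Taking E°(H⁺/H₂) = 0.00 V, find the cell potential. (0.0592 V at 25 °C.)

The hydrogen couple is the cathode, so E°_cell = 0.13 V; n = 2.
[H⁺] = 10^(−2.83) = 0.0015 M, and Q = [Pb²⁺]·P(H₂) / [H⁺]^2 = 44.8.
E = E° − (0.0592/2) log Q = 0.13 − (0.0592/2)(1.651) = 0.081 V.

0.081 V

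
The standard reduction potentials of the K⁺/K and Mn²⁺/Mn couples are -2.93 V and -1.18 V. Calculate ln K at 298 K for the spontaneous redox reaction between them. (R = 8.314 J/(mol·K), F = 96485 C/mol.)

ln K = 136.3

E°_cell = -1.18 − (-2.93) = 1.75 V, with n = 2 electrons transferred.
At equilibrium E = 0, so the Nernst equation gives ln K = nFE°/RT = (2)(96485)(1.75)/((8.314)(298)) = 136.30.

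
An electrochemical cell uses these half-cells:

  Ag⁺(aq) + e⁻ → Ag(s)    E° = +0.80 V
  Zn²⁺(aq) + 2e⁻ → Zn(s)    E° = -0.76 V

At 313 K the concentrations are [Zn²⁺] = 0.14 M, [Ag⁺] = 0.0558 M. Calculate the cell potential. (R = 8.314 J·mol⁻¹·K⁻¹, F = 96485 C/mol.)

1.51 V

The Ag⁺/Ag couple has the higher reduction potential and acts as the cathode, so E°_cell = +0.80 − (-0.76) = 1.56 V.
Balancing electrons gives n = 2; the reaction quotient is Q = [Zn²⁺]/[Ag⁺]^2 = 45.0.
E = E° − (RT/nF) ln Q = 1.56 − (8.314×313)/(2×96485) × (3.806) = 1.560 − 0.051 = 1.509 V.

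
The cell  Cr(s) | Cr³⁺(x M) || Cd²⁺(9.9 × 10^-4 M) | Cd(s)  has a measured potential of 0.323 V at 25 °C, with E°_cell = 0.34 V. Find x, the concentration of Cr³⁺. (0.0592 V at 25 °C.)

2.3 × 10^-4 M

From the Nernst equation, log Q = n(E° − E)/0.0592 = 6(0.34 − 0.323)/0.0592 = 1.723, so Q = 52.8.
With Q = [Cr³⁺]^2/[Cd²⁺]^3 and the known concentrations, [Cr³⁺]^2 in the numerator gives [Cr³⁺] = 2.3 × 10^-4 M.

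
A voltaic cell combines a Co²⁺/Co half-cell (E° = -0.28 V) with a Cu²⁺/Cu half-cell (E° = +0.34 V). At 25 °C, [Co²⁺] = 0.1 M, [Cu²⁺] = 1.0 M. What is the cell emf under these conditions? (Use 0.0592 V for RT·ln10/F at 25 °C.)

The Cu²⁺/Cu couple has the higher reduction potential and acts as the cathode, so E°_cell = +0.34 − (-0.28) = 0.62 V.
Balancing electrons gives n = 2; the reaction quotient is Q = [Co²⁺]/[Cu²⁺] = 0.100.
At 25 °C, E = E° − (0.0592/n) log Q = 0.62 − (0.0592/2)(-1.000) = 0.620 + 0.030 = 0.650 V.

0.650 V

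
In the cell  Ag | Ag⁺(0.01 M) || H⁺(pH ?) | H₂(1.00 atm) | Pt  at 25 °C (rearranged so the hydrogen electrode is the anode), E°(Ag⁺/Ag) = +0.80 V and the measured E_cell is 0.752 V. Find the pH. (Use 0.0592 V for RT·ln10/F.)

E°_cell = 0.80 V and n = 2.
log Q = n(E° − E)/0.0592 = 2×(0.80 − 0.752)/0.0592 = 1.622.
With Q = [H⁺]^2 / ([Ag⁺]^2·P(H₂)), solving for [H⁺] gives log[H⁺] = -1.189, so pH = 1.19.

pH = 1.19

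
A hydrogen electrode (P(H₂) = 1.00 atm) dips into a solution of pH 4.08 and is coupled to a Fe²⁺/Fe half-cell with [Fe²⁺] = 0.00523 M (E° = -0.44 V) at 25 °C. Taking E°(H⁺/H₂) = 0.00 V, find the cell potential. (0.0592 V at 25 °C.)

The hydrogen couple is the cathode, so E°_cell = 0.44 V; n = 2.
[H⁺] = 10^(−4.08) = 8.3 × 10^-5 M, and Q = [Fe²⁺]·P(H₂) / [H⁺]^2 = 7.56 × 10^5.
E = E° − (0.0592/2) log Q = 0.44 − (0.0592/2)(5.879) = 0.266 V.

0.27 V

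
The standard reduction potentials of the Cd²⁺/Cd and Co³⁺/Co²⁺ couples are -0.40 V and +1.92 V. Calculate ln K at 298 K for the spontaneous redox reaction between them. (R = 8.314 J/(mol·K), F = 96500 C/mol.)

ln K = 180.7

E°_cell = +1.92 − (-0.40) = 2.32 V, with n = 2 electrons transferred.
At equilibrium E = 0, so the Nernst equation gives ln K = nFE°/RT = (2)(96500)(2.32)/((8.314)(298)) = 180.73.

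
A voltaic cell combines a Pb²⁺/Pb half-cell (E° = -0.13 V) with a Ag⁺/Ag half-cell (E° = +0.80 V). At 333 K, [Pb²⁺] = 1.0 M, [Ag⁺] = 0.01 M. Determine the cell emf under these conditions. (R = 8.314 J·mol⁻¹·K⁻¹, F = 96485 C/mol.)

The Ag⁺/Ag couple has the higher reduction potential and acts as the cathode, so E°_cell = +0.80 − (-0.13) = 0.93 V.
Balancing electrons gives n = 2; the reaction quotient is Q = [Pb²⁺]/[Ag⁺]^2 = 1 × 10^4.
E = E° − (RT/nF) ln Q = 0.93 − (8.314×333)/(2×96485) × (9.210) = 0.930 − 0.132 = 0.798 V.

0.798 V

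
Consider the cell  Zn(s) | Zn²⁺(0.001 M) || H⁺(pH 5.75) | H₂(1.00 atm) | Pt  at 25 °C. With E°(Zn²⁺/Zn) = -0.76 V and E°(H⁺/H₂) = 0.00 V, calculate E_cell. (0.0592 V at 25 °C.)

The hydrogen couple is the cathode, so E°_cell = 0.76 V; n = 2.
[H⁺] = 10^(−5.75) = 1.8 × 10^-6 M, and Q = [Zn²⁺]·P(H₂) / [H⁺]^2 = 3.16 × 10^8.
E = E° − (0.0592/2) log Q = 0.76 − (0.0592/2)(8.500) = 0.508 V.

0.51 V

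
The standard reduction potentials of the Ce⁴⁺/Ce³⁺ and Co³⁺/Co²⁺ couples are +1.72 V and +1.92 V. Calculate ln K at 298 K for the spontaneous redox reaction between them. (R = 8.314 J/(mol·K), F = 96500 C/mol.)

E°_cell = +1.92 − (+1.72) = 0.20 V, with n = 1 electron transferred.
At equilibrium E = 0, so the Nernst equation gives ln K = nFE°/RT = (1)(96500)(0.20)/((8.314)(298)) = 7.79.

ln K = 7.8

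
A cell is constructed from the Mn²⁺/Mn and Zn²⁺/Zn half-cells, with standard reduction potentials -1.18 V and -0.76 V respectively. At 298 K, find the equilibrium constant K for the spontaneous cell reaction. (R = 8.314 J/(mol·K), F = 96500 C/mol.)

1.6 × 10^14

E°_cell = -0.76 − (-1.18) = 0.42 V, with n = 2 electrons transferred.
At equilibrium E = 0, so the Nernst equation gives ln K = nFE°/RT = (2)(96500)(0.42)/((8.314)(298)) = 32.72.
K = e^32.72 = 1.6 × 10^14.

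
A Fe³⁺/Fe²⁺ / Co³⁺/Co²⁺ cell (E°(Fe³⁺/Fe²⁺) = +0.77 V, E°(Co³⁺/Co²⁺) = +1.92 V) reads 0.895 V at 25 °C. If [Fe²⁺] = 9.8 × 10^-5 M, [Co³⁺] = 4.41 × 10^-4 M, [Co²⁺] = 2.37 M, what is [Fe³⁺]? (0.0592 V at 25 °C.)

From the Nernst equation, log Q = n(E° − E)/0.0592 = 1(1.15 − 0.895)/0.0592 = 4.307, so Q = 2.03 × 10^4.
With Q = [Fe³⁺]·[Co²⁺]/([Fe²⁺]·[Co³⁺]) and the known concentrations, [Fe³⁺] in the numerator gives [Fe³⁺] = 3.7 × 10^-4 M.

3.7 × 10^-4 M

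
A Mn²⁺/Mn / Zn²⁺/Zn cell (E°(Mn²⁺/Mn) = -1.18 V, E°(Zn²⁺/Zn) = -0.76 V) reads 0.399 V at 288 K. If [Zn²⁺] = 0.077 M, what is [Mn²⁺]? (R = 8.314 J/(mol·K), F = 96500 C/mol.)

0.42 M

From the Nernst equation, ln Q = nF(E° − E)/RT = 2×96500×(0.42 − 0.399)/(8.314×288) = 1.693, so Q = 5.43.
With Q = [Mn²⁺]/[Zn²⁺] and the known concentrations, [Mn²⁺] in the numerator gives [Mn²⁺] = 0.42 M.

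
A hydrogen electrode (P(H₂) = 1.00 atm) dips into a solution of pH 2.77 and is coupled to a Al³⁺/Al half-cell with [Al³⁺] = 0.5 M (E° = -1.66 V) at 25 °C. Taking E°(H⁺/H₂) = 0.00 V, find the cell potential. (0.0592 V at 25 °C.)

The hydrogen couple is the cathode, so E°_cell = 1.66 V; n = 6.
[H⁺] = 10^(−2.77) = 0.0017 M, and Q = [Al³⁺]^2·P(H₂)^3 / [H⁺]^6 = 1.04 × 10^16.
E = E° − (0.0592/6) log Q = 1.66 − (0.0592/6)(16.018) = 1.502 V.

1.50 V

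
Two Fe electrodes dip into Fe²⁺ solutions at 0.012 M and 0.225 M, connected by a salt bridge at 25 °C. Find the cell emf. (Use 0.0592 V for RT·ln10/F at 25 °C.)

Both half-cells are Fe²⁺/Fe, so E°_cell = 0. The concentrated side is the cathode; the cell reaction moves Fe²⁺ from high to low concentration with n = 2.
Q = [Fe²⁺]_dilute/[Fe²⁺]_conc = 0.012/0.225 = 0.0533.
E = 0 − (0.0592/2) log Q = −(0.0592/2)(-1.273) = 0.0377 V.

0.038 V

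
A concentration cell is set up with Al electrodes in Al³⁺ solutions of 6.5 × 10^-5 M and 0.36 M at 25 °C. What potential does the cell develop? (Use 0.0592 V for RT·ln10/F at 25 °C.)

Both half-cells are Al³⁺/Al, so E°_cell = 0. The concentrated side is the cathode; the cell reaction moves Al³⁺ from high to low concentration with n = 3.
Q = [Al³⁺]_dilute/[Al³⁺]_conc = 6.5 × 10^-5/0.36 = 1.81 × 10^-4.
E = 0 − (0.0592/3) log Q = −(0.0592/3)(-3.743) = 0.0739 V.

0.074 V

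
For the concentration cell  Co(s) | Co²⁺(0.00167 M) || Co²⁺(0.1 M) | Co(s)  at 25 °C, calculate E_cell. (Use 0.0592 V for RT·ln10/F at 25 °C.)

Both half-cells are Co²⁺/Co, so E°_cell = 0. The concentrated side is the cathode; the cell reaction moves Co²⁺ from high to low concentration with n = 2.
Q = [Co²⁺]_dilute/[Co²⁺]_conc = 0.00167/0.1 = 0.0167.
E = 0 − (0.0592/2) log Q = −(0.0592/2)(-1.777) = 0.0526 V.

0.053 V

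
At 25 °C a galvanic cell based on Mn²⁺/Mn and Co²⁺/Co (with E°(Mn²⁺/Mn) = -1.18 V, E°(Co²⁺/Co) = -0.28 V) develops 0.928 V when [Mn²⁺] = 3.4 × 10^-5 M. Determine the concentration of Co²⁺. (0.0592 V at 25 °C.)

From the Nernst equation, log Q = n(E° − E)/0.0592 = 2(0.90 − 0.928)/0.0592 = -0.946, so Q = 0.113.
With Q = [Mn²⁺]/[Co²⁺] and the known concentrations, [Co²⁺] in the denominator gives [Co²⁺] = 3 × 10^-4 M.

3 × 10^-4 M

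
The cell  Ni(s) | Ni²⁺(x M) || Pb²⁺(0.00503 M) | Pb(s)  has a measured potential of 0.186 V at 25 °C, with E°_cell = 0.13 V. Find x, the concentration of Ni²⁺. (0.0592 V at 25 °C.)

6.5 × 10^-5 M

From the Nernst equation, log Q = n(E° − E)/0.0592 = 2(0.13 − 0.186)/0.0592 = -1.892, so Q = 0.0128.
With Q = [Ni²⁺]/[Pb²⁺] and the known concentrations, [Ni²⁺] in the numerator gives [Ni²⁺] = 6.5 × 10^-5 M.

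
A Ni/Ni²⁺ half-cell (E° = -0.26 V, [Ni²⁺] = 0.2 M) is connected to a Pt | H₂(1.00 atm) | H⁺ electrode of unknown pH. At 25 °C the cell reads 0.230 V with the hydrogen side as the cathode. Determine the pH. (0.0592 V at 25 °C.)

E°_cell = 0.26 V and n = 2.
log Q = n(E° − E)/0.0592 = 2×(0.26 − 0.230)/0.0592 = 1.014.
With Q = [Ni²⁺]·P(H₂) / [H⁺]^2, solving for [H⁺] gives log[H⁺] = -0.856, so pH = 0.86.

pH = 0.86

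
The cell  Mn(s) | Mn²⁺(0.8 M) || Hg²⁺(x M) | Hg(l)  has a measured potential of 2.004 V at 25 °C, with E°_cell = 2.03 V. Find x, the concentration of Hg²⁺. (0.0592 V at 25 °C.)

From the Nernst equation, log Q = n(E° − E)/0.0592 = 2(2.03 − 2.004)/0.0592 = 0.878, so Q = 7.56.
With Q = [Mn²⁺]/[Hg²⁺] and the known concentrations, [Hg²⁺] in the denominator gives [Hg²⁺] = 0.11 M.

0.11 M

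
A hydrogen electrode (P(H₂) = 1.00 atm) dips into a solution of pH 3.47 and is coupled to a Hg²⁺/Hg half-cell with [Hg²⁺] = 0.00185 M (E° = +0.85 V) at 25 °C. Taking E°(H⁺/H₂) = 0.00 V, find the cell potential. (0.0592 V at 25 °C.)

The Hg²⁺/Hg couple is the cathode, so E°_cell = 0.85 V; n = 2.
[H⁺] = 10^(−3.47) = 3.4 × 10^-4 M, and Q = [H⁺]^2 / ([Hg²⁺]·P(H₂)) = 6.21 × 10^-5.
E = E° − (0.0592/2) log Q = 0.85 − (0.0592/2)(-4.207) = 0.975 V.

0.97 V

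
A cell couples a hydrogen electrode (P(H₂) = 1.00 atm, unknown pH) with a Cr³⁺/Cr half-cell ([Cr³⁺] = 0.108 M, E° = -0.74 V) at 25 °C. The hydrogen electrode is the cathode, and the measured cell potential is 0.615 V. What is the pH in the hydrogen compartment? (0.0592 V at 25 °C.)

pH = 2.43

E°_cell = 0.74 V and n = 6.
log Q = n(E° − E)/0.0592 = 6×(0.74 − 0.615)/0.0592 = 12.669.
With Q = [Cr³⁺]^2·P(H₂)^3 / [H⁺]^6, solving for [H⁺] gives log[H⁺] = -2.434, so pH = 2.43.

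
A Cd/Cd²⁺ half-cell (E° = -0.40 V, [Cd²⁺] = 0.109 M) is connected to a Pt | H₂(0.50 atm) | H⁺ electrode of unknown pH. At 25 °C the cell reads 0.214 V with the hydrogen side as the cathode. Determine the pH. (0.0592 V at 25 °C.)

pH = 3.77

E°_cell = 0.40 V and n = 2.
log Q = n(E° − E)/0.0592 = 2×(0.40 − 0.214)/0.0592 = 6.284.
With Q = [Cd²⁺]·P(H₂) / [H⁺]^2, solving for [H⁺] gives log[H⁺] = -3.774, so pH = 3.77.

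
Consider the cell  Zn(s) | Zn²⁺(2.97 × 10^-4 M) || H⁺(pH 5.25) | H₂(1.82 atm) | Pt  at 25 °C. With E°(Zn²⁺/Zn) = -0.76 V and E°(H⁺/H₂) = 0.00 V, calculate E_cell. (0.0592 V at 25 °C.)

The hydrogen couple is the cathode, so E°_cell = 0.76 V; n = 2.
[H⁺] = 10^(−5.25) = 5.6 × 10^-6 M, and Q = [Zn²⁺]·P(H₂) / [H⁺]^2 = 1.71 × 10^7.
E = E° − (0.0592/2) log Q = 0.76 − (0.0592/2)(7.233) = 0.546 V.

0.55 V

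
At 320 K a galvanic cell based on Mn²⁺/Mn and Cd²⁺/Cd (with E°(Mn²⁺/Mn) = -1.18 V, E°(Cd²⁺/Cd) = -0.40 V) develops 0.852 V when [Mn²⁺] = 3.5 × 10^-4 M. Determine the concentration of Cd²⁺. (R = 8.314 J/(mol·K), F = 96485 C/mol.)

From the Nernst equation, ln Q = nF(E° − E)/RT = 2×96485×(0.78 − 0.852)/(8.314×320) = -5.222, so Q = 0.00539.
With Q = [Mn²⁺]/[Cd²⁺] and the known concentrations, [Cd²⁺] in the denominator gives [Cd²⁺] = 0.065 M.

0.065 M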